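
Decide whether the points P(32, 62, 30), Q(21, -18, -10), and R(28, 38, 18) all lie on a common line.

PQ = (-11, -80, -40), PR = (-4, -24, -12).
Comparing components 3 and 1: (-40)(-4) − (-11)(-12) = 28 ≠ 0, so PQ and PR are not parallel and the points are not collinear.

No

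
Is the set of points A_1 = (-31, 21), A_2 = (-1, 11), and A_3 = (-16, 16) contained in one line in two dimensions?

Yes

A_1A_2 = (30, -10), A_1A_3 = (15, -5).
det[A_1A_2; A_1A_3] = (30)(-5) − (-10)(15) = 0.
The determinant is zero, so the points are collinear.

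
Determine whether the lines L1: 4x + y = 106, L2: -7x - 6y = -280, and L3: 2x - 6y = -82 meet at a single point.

No

The three lines meet at one point iff the augmented coefficient matrix [aᵢ bᵢ cᵢ] has rank < 3, i.e. its determinant vanishes.
Here the determinant is -162.
Nonzero, so no common point exists.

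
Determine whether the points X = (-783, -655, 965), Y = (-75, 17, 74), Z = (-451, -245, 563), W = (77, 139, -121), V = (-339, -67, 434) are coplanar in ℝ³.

Yes

The plane through X, Y, Z has normal n = XY × XZ = (95166, -11196, 67176) and equation n·P = -2356758.
Checking the remaining points: n·W = -2356758, n·V = -2356758.
All equal -2356758, so all 5 points lie in one plane.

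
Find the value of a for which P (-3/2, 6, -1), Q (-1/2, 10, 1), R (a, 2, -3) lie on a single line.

Collinearity requires PQ × PR = 0; each component is linear in a.
The y-component gives (2)a + (5) = 0, so a = -5/2.
The remaining components then also vanish.

-5/2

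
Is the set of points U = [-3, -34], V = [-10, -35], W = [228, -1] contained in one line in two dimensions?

UV = (-7, -1), UW = (231, 33).
Checking proportionality: UW = -33·UV, so the vectors are parallel and the points are collinear.

Yes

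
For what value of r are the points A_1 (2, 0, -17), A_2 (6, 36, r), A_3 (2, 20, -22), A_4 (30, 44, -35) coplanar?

Normal to plane A_1A_3A_4: n = (-140, -140, -560); plane equation n·P = 9240.
Requiring n·A_2 = 9240: (-560)r + (-5880) = 9240.
So r = -27.

-27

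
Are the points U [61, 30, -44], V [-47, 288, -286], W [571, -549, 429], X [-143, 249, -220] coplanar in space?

A normal to the plane through U, V, W is n = UV × UW = (-18084, -72336, -69048).
The plane has equation n·P = -235092. For X: n·X = -235092.
Equal, so X lies in the plane and all four are coplanar.

Yes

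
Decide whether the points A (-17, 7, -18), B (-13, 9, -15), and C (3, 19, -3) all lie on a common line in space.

No

AB = (4, 2, 3), AC = (20, 12, 15).
Comparing components 2 and 3: (2)(15) − (3)(12) = -6 ≠ 0, so AB and AC are not parallel and the points are not collinear.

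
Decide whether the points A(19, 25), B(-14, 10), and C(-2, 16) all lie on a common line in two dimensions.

No

AB = (-33, -15), AC = (-21, -9).
Twice the signed area of △ABC is (-33)(-9) − (-15)(-21) = -18.
The area is nonzero, so the three points are not collinear.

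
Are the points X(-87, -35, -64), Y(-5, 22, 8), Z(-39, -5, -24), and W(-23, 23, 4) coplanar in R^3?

The four points are coplanar iff the 3×3 determinant with rows XY, XZ, XW is zero.
Rows: (82, 57, 72), (48, 30, 40), (64, 58, 68).
Expanding along the first row: (82)(-280) − (57)(704) + (72)(864) = -880.
Nonzero ⇒ not coplanar.

No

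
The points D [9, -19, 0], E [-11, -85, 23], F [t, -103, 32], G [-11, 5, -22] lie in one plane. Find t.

The points are coplanar iff DE · (DF × DG) = 0.
Expanding, this is linear in t: (-900)t + (-9900) = 0.
So t = -11.

-11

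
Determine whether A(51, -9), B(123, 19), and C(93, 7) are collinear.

AB = (72, 28), AC = (42, 16).
det[AB; AC] = (72)(16) − (28)(42) = -24.
The determinant is nonzero, so they are not collinear.

No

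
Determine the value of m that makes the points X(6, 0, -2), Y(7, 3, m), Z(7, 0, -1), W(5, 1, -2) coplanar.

2

Coplanarity ⇔ det[XY; XZ; XW] = 0.
Expanding, this is linear in m: (1)m + (-2) = 0.
So m = 2.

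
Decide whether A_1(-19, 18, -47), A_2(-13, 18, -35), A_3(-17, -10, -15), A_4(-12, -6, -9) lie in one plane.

Yes

A normal to the plane through A_1, A_2, A_3 is n = A_1A_2 × A_1A_3 = (336, -168, -168).
The plane has equation n·P = -1512. For A_4: n·A_4 = -1512.
Equal, so A_4 lies in the plane and all four are coplanar.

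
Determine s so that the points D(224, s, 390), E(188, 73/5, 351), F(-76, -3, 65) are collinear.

17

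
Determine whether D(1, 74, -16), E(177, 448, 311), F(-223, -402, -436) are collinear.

No

DE = (176, 374, 327), DF = (-224, -476, -420).
DE × DF = (-1428, 672, 0).
The cross product is nonzero, so the points do not lie on one line.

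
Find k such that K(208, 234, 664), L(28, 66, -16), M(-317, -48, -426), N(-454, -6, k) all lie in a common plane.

The points are coplanar iff KL · (KM × KN) = 0.
Expanding, this is linear in k: (-37440)k + (-8012160) = 0.
So k = -214.

-214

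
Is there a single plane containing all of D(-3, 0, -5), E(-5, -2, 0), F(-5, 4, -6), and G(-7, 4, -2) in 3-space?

No

The four points are coplanar iff the 3×3 determinant with rows DE, DF, DG is zero.
Rows: (-2, -2, 5), (-2, 4, -1), (-4, 4, 3).
Expanding along the first row: (-2)(16) − (-2)(-10) + (5)(8) = -12.
Nonzero ⇒ not coplanar.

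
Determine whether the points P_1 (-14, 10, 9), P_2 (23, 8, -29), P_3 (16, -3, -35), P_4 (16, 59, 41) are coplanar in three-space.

No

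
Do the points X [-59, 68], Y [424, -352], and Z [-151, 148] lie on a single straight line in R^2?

Yes

XY = (483, -420), XZ = (-92, 80).
Twice the signed area of △XYZ is (483)(80) − (-420)(-92) = 0.
The triangle is degenerate (zero area), so the points are collinear.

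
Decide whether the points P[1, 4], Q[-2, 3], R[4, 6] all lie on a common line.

No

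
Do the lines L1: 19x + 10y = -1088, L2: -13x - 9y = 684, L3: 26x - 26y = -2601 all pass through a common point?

Lines aᵢx + bᵢy = cᵢ with pairwise distinct directions are concurrent exactly when det[aᵢ bᵢ cᵢ] = 0.
Here the determinant is 41.
Nonzero, so no common point exists.

No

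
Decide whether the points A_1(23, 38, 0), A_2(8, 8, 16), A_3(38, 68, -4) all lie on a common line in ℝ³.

No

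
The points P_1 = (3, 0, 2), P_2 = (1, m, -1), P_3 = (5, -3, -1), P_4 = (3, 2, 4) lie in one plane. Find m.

-3

Normal to plane P_1P_3P_4: n = (0, -4, 4); plane equation n·P = 8.
Requiring n·P_2 = 8: (-4)m + (-4) = 8.
So m = -3.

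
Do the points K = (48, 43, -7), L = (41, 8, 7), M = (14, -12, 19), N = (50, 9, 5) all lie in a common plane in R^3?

No

With K as base: KL = (-7, -35, 14), KM = (-34, -55, 26), KN = (2, -34, 12).
KM × KN = (224, 460, 1266).
KL · (KM × KN) = 56.
Since 56 ≠ 0, the four points are not coplanar.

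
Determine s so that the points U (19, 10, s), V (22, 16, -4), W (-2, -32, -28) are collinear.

Direction VW = (-24, -48, -24). From the x-coordinate of U, the parameter along the line is τ = (19 − 22)/(-24) = 1/8.
Then s = (-4) + 1/8·(-24) = -7.

-7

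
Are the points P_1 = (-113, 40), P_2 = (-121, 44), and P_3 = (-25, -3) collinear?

P_1P_2 = (-8, 4), P_1P_3 = (88, -43).
det[P_1P_2; P_1P_3] = (-8)(-43) − (4)(88) = -8.
The determinant is nonzero, so they are not collinear.

No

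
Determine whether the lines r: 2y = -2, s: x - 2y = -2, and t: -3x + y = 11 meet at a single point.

Intersecting r and s: solving the 2×2 system gives (x, y) = (-4, -1).
Substitute into t: (-3)(-4) + (1)(-1) = 11.
This equals 11, so (-4, -1) lies on all three lines and they are concurrent.

Yes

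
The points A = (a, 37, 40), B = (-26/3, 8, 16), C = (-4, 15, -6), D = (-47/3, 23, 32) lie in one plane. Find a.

-61/3

Coplanarity ⇔ det[AB; AC; AD] = 0.
Expanding, this is linear in a: (-442)a + (-26962/3) = 0.
So a = -61/3.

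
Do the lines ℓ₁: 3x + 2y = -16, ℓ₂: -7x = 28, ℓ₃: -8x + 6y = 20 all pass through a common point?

Intersecting ℓ₁ and ℓ₂: solving the 2×2 system gives (x, y) = (-4, -2).
Substitute into ℓ₃: (-8)(-4) + (6)(-2) = 20.
This equals 20, so (-4, -2) lies on all three lines and they are concurrent.

Yes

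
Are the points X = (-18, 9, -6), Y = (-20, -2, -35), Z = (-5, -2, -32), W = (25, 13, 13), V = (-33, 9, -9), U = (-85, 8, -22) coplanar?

Yes

The plane through X, Y, Z has normal n = XY × XZ = (-33, -429, 165) and equation n·P = -4257.
Checking the remaining points: n·W = -4257, n·V = -4257, n·U = -4257.
All equal -4257, so all 6 points lie in one plane.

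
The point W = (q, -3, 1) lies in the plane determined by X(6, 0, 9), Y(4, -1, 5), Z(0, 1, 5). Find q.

4

A normal to the plane is n = XY × XZ = (8, 16, -8).
W lies in the plane iff n · XW = 0.
This gives (8)q + (-32) = 0, so q = 4.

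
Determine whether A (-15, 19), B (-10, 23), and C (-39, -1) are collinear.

No

AB = (5, 4), AC = (-24, -20).
det[AB; AC] = (5)(-20) − (4)(-24) = -4.
The determinant is nonzero, so they are not collinear.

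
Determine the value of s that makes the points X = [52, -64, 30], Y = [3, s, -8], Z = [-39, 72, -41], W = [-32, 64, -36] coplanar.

Coplanarity ⇔ det[XY; XZ; XW] = 0.
Expanding, this is linear in s: (-42)s + (336) = 0.
So s = 8.

8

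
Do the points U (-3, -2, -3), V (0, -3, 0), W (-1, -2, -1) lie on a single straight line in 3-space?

No

UV = (3, -1, 3), UW = (2, 0, 2).
UV × UW = (-2, 0, 2).
The cross product is nonzero, so the points do not lie on one line.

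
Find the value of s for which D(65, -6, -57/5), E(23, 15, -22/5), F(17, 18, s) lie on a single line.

Direction DE = (-42, 21, 7). From the x-coordinate of F, the parameter along the line is τ = (17 − 65)/(-42) = 8/7.
Then s = (-57/5) + 8/7·(7) = -17/5.

-17/5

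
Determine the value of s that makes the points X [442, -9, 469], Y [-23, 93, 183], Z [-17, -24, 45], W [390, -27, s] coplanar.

Coplanarity ⇔ det[XY; XZ; XW] = 0.
Expanding, this is linear in s: (53793)s + (-21570993) = 0.
So s = 401.

401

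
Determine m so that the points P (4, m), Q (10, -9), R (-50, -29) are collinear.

The three points are collinear iff det[PQ; PR] = 0.
This determinant is linear in m: (-60)m + (-660) = 0, so m = -11.

-11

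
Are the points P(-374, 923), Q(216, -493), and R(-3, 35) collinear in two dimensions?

PQ = (590, -1416), PR = (371, -888).
det[PQ; PR] = (590)(-888) − (-1416)(371) = 1416.
The determinant is nonzero, so they are not collinear.

No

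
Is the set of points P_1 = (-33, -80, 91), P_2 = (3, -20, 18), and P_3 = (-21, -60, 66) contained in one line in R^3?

No

P_1P_2 = (36, 60, -73), P_1P_3 = (12, 20, -25).
P_1P_2 × P_1P_3 = (-40, 24, 0).
The cross product is nonzero, so the points do not lie on one line.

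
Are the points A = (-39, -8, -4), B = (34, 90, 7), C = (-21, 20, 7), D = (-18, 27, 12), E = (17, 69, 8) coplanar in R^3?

The plane through A, B, C has normal n = AB × AC = (770, -605, 280) and equation n·P = -26310.
Checking the remaining points: n·D = -26835, n·E = -26415.
Since n·D = -26835 ≠ -26310, D is off the plane and the points are not all coplanar.

No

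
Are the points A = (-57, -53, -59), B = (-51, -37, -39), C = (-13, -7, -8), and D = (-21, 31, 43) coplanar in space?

No

A normal to the plane through A, B, C is n = AB × AC = (-104, 574, -428).
The plane has equation n·P = 758. For D: n·D = 1574.
1574 ≠ 758, so D is off the plane.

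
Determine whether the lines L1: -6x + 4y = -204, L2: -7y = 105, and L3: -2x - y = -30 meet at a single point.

No

Intersecting L1 and L2: solving the 2×2 system gives (x, y) = (24, -15).
Substitute into L3: (-2)(24) + (-1)(-15) = -33.
But L3 requires -30 ≠ -33, so the three lines have no common point.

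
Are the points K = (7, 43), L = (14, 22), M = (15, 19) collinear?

Yes

KL = (7, -21), KM = (8, -24).
det[KL; KM] = (7)(-24) − (-21)(8) = 0.
The determinant is zero, so the points are collinear.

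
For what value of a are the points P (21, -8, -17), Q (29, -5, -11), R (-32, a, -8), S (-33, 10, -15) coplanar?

Coplanarity ⇔ det[PQ; PR; PS] = 0.
Expanding, this is linear in a: (340)a + (-5440) = 0.
So a = 16.

16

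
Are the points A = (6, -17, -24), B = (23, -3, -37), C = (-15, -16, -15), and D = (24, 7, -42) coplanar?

No

A normal to the plane through A, B, C is n = AB × AC = (139, 120, 311).
The plane has equation n·P = -8670. For D: n·D = -8886.
-8886 ≠ -8670, so D is off the plane.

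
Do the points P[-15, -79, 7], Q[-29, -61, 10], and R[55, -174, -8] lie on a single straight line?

PQ = (-14, 18, 3), PR = (70, -95, -15).
PQ × PR = (15, 0, 70).
The cross product is nonzero, so the points do not lie on one line.

No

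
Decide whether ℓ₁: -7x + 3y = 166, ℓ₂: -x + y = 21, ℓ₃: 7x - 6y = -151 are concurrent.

No

Lines aᵢx + bᵢy = cᵢ with pairwise distinct directions are concurrent exactly when det[aᵢ bᵢ cᵢ] = 0.
Here the determinant is -3.
Nonzero, so no common point exists.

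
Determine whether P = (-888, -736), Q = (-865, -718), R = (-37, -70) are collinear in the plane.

Yes

PQ = (23, 18), PR = (851, 666).
det[PQ; PR] = (23)(666) − (18)(851) = 0.
The determinant is zero, so the points are collinear.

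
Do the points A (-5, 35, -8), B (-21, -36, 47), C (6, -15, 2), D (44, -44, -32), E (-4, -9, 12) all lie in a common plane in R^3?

The plane through A, B, C has normal n = AB × AC = (2040, 765, 1581) and equation n·P = 3927.
Checking the remaining points: n·D = 5508, n·E = 3927.
Since n·D = 5508 ≠ 3927, D is off the plane and the points are not all coplanar.

No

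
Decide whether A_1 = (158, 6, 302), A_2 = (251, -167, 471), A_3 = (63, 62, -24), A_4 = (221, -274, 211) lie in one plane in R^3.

No

With A_1 as base: A_1A_2 = (93, -173, 169), A_1A_3 = (-95, 56, -326), A_1A_4 = (63, -280, -91).
A_1A_3 × A_1A_4 = (-96376, -29183, 23072).
A_1A_2 · (A_1A_3 × A_1A_4) = -15141.
Since -15141 ≠ 0, the four points are not coplanar.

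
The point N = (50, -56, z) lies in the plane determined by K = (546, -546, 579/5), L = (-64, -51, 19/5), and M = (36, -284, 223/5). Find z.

A normal to the plane is n = KL × KM = (-5900, 13688, 92630).
N lies in the plane iff n · KN = 0.
This gives (92630)z + (-1093034) = 0, so z = 59/5.

59/5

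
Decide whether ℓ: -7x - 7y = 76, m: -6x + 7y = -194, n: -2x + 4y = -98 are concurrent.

No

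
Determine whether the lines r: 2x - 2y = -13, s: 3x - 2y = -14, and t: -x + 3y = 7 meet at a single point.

Lines aᵢx + bᵢy = cᵢ with pairwise distinct directions are concurrent exactly when det[aᵢ bᵢ cᵢ] = 0.
Here the determinant is -21.
Nonzero, so no common point exists.

No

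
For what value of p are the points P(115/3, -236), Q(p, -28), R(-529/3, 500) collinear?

-67/3

The three points are collinear iff det[PQ; PR] = 0.
This determinant is linear in p: (736)p + (49312/3) = 0, so p = -67/3.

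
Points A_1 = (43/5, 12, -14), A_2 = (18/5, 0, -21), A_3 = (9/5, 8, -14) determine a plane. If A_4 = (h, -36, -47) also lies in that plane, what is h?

-2/5

The plane through A_1, A_2, A_3 has equation −28x + (238/5)y − (308/5)z = 5964/5.
Substituting A_4: (-28)h + (5908/5) = 5964/5, so h = -2/5.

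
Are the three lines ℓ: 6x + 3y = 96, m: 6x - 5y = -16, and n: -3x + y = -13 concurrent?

Yes

The three lines meet at one point iff the augmented coefficient matrix [aᵢ bᵢ cᵢ] has rank < 3, i.e. its determinant vanishes.
Here the determinant is 0.
It vanishes, so the lines are concurrent at (9, 14).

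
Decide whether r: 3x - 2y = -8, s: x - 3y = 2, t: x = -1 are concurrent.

No

Intersecting r and s: solving the 2×2 system gives (x, y) = (-4, -2).
Substitute into t: (1)(-4) + (0)(-2) = -4.
But t requires -1 ≠ -4, so the three lines have no common point.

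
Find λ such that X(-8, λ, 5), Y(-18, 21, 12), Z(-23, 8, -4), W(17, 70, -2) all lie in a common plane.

Coplanarity ⇔ det[XY; XZ; XW] = 0.
Expanding, this is linear in λ: (630)λ + (-21420) = 0.
So λ = 34.

34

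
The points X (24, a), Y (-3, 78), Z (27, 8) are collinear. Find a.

The three points are collinear iff det[XY; XZ] = 0.
This determinant is linear in a: (30)a + (-450) = 0, so a = 15.

15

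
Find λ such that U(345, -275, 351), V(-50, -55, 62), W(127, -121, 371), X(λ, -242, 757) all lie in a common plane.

The points are coplanar iff UV · (UW × UX) = 0.
Expanding, this is linear in λ: (48906)λ + (-19758024) = 0.
So λ = 404.

404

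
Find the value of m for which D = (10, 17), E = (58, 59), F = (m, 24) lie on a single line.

18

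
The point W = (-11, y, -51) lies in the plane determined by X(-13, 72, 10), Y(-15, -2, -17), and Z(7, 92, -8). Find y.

-74

A normal to the plane is n = XY × XZ = (1872, -576, 1440).
W lies in the plane iff n · XW = 0.
This gives (-576)y + (-42624) = 0, so y = -74.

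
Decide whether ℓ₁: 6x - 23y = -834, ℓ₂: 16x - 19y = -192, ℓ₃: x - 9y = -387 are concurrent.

Intersecting ℓ₁ and ℓ₂: solving the 2×2 system gives (x, y) = (45, 48).
Substitute into ℓ₃: (1)(45) + (-9)(48) = -387.
This equals -387, so (45, 48) lies on all three lines and they are concurrent.

Yes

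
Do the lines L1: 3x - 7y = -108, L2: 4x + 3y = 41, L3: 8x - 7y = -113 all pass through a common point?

Yes

Intersecting L1 and L2: solving the 2×2 system gives (x, y) = (-1, 15).
Substitute into L3: (8)(-1) + (-7)(15) = -113.
This equals -113, so (-1, 15) lies on all three lines and they are concurrent.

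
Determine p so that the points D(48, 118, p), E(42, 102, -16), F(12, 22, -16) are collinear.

-16

Direction EF = (-30, -80, 0). From the x-coordinate of D, the parameter along the line is τ = (48 − 42)/(-30) = -1/5.
Then p = (-16) + (-1/5)·(0) = -16.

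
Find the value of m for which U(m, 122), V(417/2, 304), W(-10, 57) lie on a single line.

95/2

The three points are collinear iff det[UV; UW] = 0.
This determinant is linear in m: (247)m + (-23465/2) = 0, so m = 95/2.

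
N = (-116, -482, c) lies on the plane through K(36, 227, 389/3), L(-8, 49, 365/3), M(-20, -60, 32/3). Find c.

Coplanarity requires KL · (KM × KN) = 0.
KL = (-44, -178, -8), KM = (-56, -287, -119); the triple product is linear in c with coefficient 2660 and constant term 537320/3.
Setting it to zero: c = -202/3.

-202/3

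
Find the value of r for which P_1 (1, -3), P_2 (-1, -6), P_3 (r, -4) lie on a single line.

1/3

Collinearity: (P_3 − P_1) must be parallel to (P_2 − P_1) = (-2, -3).
Cross-multiplying the components: (r − 1)·(-3) = (-1)·(-2).
Solving gives r = 1/3.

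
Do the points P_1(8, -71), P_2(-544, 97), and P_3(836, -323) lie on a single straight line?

Yes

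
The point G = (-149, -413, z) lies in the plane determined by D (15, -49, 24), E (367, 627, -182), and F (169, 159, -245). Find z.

The plane through D, E, F has equation −138996x + 62964y − 30888z = -5911488.
Substituting G: (-30888)z + (-5293728) = -5911488, so z = 20.

20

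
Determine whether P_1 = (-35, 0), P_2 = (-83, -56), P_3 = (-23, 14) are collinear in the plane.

Yes

P_1P_2 = (-48, -56), P_1P_3 = (12, 14).
det[P_1P_2; P_1P_3] = (-48)(14) − (-56)(12) = 0.
The determinant is zero, so the points are collinear.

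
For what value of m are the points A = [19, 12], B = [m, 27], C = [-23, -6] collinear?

Collinearity: (B − A) must be parallel to (C − A) = (-42, -18).
Cross-multiplying the components: (m − 19)·(-18) = (15)·(-42).
Solving gives m = 54.

54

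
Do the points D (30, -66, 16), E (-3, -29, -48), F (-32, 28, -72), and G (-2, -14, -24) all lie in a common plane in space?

The four points are coplanar iff the 3×3 determinant with rows DE, DF, DG is zero.
Rows: (-33, 37, -64), (-62, 94, -88), (-32, 52, -40).
Expanding along the first row: (-33)(816) − (37)(-336) + (-64)(-216) = -672.
Nonzero ⇒ not coplanar.

No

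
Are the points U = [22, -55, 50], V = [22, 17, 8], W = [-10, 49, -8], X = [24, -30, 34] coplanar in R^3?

No

A normal to the plane through U, V, W is n = UV × UW = (192, 1344, 2304).
The plane has equation n·P = 45504. For X: n·X = 42624.
42624 ≠ 45504, so X is off the plane.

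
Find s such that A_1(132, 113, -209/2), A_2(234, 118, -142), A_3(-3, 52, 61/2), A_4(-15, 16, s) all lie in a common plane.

Normal to plane A_1A_2A_3: n = (-3225/2, -17415/2, -5547); plane equation n·P = -617136.
Requiring n·A_4 = -617136: (-5547)s + (-230265/2) = -617136.
So s = 181/2.

181/2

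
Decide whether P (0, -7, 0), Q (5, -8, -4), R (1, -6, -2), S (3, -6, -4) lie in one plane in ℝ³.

Yes

The four points are coplanar iff the 3×3 determinant with rows PQ, PR, PS is zero.
Rows: (5, -1, -4), (1, 1, -2), (3, 1, -4).
Expanding along the first row: (5)(-2) − (-1)(2) + (-4)(-2) = 0.
Zero determinant ⇒ coplanar.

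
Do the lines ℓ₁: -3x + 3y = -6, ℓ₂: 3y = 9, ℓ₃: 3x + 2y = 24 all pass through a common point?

Intersecting ℓ₁ and ℓ₂: solving the 2×2 system gives (x, y) = (5, 3).
Substitute into ℓ₃: (3)(5) + (2)(3) = 21.
But ℓ₃ requires 24 ≠ 21, so the three lines have no common point.

No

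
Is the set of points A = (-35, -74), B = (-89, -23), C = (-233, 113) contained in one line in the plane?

Yes

AB = (-54, 51), AC = (-198, 187).
det[AB; AC] = (-54)(187) − (51)(-198) = 0.
The determinant is zero, so the points are collinear.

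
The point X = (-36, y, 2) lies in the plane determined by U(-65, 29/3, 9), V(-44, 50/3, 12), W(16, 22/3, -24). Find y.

The plane through U, V, W has equation −224x + 936y − 616z = 18064.
Substituting X: (936)y + (6832) = 18064, so y = 12.

12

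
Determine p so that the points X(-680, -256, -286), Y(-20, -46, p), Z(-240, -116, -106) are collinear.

Collinearity requires XY × XZ = 0; each component is linear in p.
The x-component gives (-140)p + (-2240) = 0, so p = -16.
The remaining components then also vanish.

-16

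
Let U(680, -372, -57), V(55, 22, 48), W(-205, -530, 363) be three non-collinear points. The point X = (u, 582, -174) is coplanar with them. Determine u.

79

Coplanarity requires UV · (UW × UX) = 0.
UV = (-625, 394, 105), UW = (-885, -158, 420); the triple product is linear in u with coefficient 182070 and constant term -14383530.
Setting it to zero: u = 79.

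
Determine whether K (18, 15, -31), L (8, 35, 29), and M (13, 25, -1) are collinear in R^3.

KL = (-10, 20, 60), KM = (-5, 10, 30).
KL × KM = (0, 0, 0).
The cross product vanishes, so the three points are collinear.

Yes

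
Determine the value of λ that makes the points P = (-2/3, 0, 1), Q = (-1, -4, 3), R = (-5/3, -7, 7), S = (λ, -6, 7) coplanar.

Normal to plane PQR: n = (-10, 0, -5/3); plane equation n·X = 5.
Requiring n·S = 5: (-10)λ + (-35/3) = 5.
So λ = -5/3.

-5/3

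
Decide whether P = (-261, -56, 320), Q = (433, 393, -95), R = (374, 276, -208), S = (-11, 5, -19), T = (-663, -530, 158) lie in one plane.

The plane through P, Q, R has normal n = PQ × PR = (-99292, 102907, -54707) and equation n·X = 2646180.
Checking the remaining points: n·S = 2646180, n·T = 2646180.
All equal 2646180, so all 5 points lie in one plane.

Yes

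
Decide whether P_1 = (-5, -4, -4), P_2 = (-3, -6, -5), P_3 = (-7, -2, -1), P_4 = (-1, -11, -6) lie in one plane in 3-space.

No

A normal to the plane through P_1, P_2, P_3 is n = P_1P_2 × P_1P_3 = (-4, -4, 0).
The plane has equation n·P = 36. For P_4: n·P_4 = 48.
48 ≠ 36, so P_4 is off the plane.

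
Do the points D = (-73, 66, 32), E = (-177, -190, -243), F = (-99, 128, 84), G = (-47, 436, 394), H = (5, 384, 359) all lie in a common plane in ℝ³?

The plane through D, E, F has normal n = DE × DF = (3738, 12558, -13104) and equation n·P = 136626.
Checking the remaining points: n·G = 136626, n·H = 136626.
All equal 136626, so all 5 points lie in one plane.

Yes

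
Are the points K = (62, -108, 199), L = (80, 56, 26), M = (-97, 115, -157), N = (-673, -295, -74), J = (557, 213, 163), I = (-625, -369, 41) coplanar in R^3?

The plane through K, L, M has normal n = KL × KM = (-19805, 33915, 30090) and equation n·P = 1097180.
Checking the remaining points: n·N = 1097180, n·J = 1097180, n·I = 1097180.
All equal 1097180, so all 6 points lie in one plane.

Yes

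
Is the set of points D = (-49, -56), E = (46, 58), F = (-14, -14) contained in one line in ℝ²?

Yes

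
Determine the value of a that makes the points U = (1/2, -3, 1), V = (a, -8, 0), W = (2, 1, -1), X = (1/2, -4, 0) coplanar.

-1/2

Normal to plane UWX: n = (-6, 3/2, -3/2); plane equation n·P = -9.
Requiring n·V = -9: (-6)a + (-12) = -9.
So a = -1/2.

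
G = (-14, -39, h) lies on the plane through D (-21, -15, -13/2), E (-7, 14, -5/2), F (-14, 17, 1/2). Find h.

-31/2

The plane through D, E, F has equation 75x − 70y + 245z = -4235/2.
Substituting G: (245)h + (1680) = -4235/2, so h = -31/2.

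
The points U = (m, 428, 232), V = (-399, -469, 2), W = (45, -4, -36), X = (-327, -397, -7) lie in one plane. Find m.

141

Coplanarity ⇔ det[UV; UW; UX] = 0.
Expanding, this is linear in m: (1449)m + (-204309) = 0.
So m = 141.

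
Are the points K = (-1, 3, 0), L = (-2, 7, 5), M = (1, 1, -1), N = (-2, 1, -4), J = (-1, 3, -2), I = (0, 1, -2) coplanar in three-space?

No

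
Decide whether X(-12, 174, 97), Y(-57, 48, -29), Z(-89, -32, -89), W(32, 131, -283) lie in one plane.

A normal to the plane through X, Y, Z is n = XY × XZ = (-2520, 1332, -432).
The plane has equation n·P = 220104. For W: n·W = 216108.
216108 ≠ 220104, so W is off the plane.

No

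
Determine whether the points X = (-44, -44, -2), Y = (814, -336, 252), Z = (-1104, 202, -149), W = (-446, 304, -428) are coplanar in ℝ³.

Yes

With X as base: XY = (858, -292, 254), XZ = (-1060, 246, -147), XW = (-402, 348, -426).
XZ × XW = (-53640, -392466, -269988).
XY · (XZ × XW) = 0.
The scalar triple product vanishes, so the four points are coplanar.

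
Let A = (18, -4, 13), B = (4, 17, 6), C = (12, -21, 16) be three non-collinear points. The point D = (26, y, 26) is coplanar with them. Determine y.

-55

Coplanarity requires AB · (AC × AD) = 0.
AB = (-14, 21, -7), AC = (-6, -17, 3); the triple product is linear in y with coefficient 84 and constant term 4620.
Setting it to zero: y = -55.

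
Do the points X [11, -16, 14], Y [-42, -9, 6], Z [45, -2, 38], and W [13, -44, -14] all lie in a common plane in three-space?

A normal to the plane through X, Y, Z is n = XY × XZ = (280, 1000, -980).
The plane has equation n·P = -26640. For W: n·W = -26640.
Equal, so W lies in the plane and all four are coplanar.

Yes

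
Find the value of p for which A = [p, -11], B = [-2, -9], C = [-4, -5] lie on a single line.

Collinearity: (A − B) must be parallel to (C − B) = (-2, 4).
Cross-multiplying the components: (p − (-2))·(4) = (-2)·(-2).
Solving gives p = -1.

-1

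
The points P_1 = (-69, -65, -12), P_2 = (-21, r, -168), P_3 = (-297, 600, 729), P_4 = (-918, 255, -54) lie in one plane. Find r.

The points are coplanar iff P_1P_2 · (P_1P_3 × P_1P_4) = 0.
Expanding, this is linear in r: (-638685)r + (-130930425) = 0.
So r = -205.

-205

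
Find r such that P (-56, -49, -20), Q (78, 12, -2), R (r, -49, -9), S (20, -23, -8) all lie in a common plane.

Coplanarity ⇔ det[PQ; PR; PS] = 0.
Expanding, this is linear in r: (-264)r + (-2112) = 0.
So r = -8.

-8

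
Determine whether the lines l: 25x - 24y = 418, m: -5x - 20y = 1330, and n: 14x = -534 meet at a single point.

The three lines meet at one point iff the augmented coefficient matrix [aᵢ bᵢ cᵢ] has rank < 3, i.e. its determinant vanishes.
Here the determinant is 1240.
Nonzero, so no common point exists.

No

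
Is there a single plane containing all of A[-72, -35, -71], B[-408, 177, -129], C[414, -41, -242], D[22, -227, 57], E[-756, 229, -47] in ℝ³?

No

The plane through A, B, C has normal n = AB × AC = (-36600, -85644, -101016) and equation n·P = 12804876.
Checking the remaining points: n·D = 12878076, n·E = 12804876.
Since n·D = 12878076 ≠ 12804876, D is off the plane and the points are not all coplanar.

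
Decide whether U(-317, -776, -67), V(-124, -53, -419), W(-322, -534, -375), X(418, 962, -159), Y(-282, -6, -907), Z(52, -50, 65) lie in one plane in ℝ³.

No

The plane through U, V, W has normal n = UV × UW = (-137500, 61204, 50321) and equation n·P = -7278311.
Checking the remaining points: n·X = -6597791, n·Y = -7233371, n·Z = -6939335.
Since n·X = -6597791 ≠ -7278311, X is off the plane and the points are not all coplanar.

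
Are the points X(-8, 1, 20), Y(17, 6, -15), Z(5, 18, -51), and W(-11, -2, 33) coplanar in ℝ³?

Yes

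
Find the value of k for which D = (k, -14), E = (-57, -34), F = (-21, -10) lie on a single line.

-27

The three points are collinear iff det[DE; DF] = 0.
This determinant is linear in k: (-24)k + (-648) = 0, so k = -27.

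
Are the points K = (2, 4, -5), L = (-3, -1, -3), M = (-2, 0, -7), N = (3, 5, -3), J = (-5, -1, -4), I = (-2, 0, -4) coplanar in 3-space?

No

The plane through K, L, M has normal n = KL × KM = (18, -18, 0) and equation n·P = -36.
Checking the remaining points: n·N = -36, n·J = -72, n·I = -36.
Since n·J = -72 ≠ -36, J is off the plane and the points are not all coplanar.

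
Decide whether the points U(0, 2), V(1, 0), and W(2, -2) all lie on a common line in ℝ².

UV = (1, -2), UW = (2, -4).
Checking proportionality: UW = 2·UV, so the vectors are parallel and the points are collinear.

Yes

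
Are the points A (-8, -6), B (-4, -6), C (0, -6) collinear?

Yes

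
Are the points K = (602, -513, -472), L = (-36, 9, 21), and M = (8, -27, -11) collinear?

No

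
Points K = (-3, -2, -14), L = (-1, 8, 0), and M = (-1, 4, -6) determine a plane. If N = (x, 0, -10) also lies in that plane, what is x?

-5

Coplanarity requires KL · (KM × KN) = 0.
KL = (2, 10, 14), KM = (2, 6, 8); the triple product is linear in x with coefficient -4 and constant term -20.
Setting it to zero: x = -5.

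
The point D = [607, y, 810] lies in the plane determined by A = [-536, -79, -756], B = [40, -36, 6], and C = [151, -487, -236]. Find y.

70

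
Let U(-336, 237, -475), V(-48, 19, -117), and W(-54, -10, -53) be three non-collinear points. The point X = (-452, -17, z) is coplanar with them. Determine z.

The plane through U, V, W has equation −3570x − 20580y − 9660z = 910560.
Substituting X: (-9660)z + (1963500) = 910560, so z = 109.

109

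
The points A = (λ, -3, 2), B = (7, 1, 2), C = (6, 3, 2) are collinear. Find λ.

9

Collinearity requires AB × AC = 0; each component is linear in λ.
The z-component gives (-2)λ + (18) = 0, so λ = 9.
The remaining components then also vanish.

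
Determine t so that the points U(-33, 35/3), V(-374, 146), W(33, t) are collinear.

Collinearity: (W − U) must be parallel to (V − U) = (-341, 403/3).
Cross-multiplying the components: (t − 35/3)·(-341) = (66)·(403/3).
Solving gives t = -43/3.

-43/3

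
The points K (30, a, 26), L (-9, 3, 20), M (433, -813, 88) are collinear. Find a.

-69

Direction LM = (442, -816, 68). From the x-coordinate of K, the parameter along the line is τ = (30 − (-9))/442 = 3/34.
Then a = 3 + 3/34·(-816) = -69.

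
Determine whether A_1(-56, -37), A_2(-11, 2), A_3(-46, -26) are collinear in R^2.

A_1A_2 = (45, 39), A_1A_3 = (10, 11).
det[A_1A_2; A_1A_3] = (45)(11) − (39)(10) = 105.
The determinant is nonzero, so they are not collinear.

No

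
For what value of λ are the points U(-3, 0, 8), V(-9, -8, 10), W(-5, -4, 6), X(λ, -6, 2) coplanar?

-5

Normal to plane UVW: n = (24, -16, 8); plane equation n·P = -8.
Requiring n·X = -8: (24)λ + (112) = -8.
So λ = -5.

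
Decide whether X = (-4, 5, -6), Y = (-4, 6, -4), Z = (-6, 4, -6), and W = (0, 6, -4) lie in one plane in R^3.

With X as base: XY = (0, 1, 2), XZ = (-2, -1, 0), XW = (4, 1, 2).
XZ × XW = (-2, 4, 2).
XY · (XZ × XW) = 8.
Since 8 ≠ 0, the four points are not coplanar.

No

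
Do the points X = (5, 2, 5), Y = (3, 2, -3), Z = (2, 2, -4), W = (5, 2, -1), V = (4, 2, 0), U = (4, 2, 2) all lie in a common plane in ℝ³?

Yes

The plane through X, Y, Z has normal n = XY × XZ = (0, 6, 0) and equation n·P = 12.
Checking the remaining points: n·W = 12, n·V = 12, n·U = 12.
All equal 12, so all 6 points lie in one plane.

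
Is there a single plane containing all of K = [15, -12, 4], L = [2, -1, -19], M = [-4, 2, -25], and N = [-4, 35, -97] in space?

With K as base: KL = (-13, 11, -23), KM = (-19, 14, -29), KN = (-19, 47, -101).
KM × KN = (-51, -1368, -627).
KL · (KM × KN) = 36.
Since 36 ≠ 0, the four points are not coplanar.

No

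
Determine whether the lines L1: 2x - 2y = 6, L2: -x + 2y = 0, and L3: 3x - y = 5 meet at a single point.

No

Lines aᵢx + bᵢy = cᵢ with pairwise distinct directions are concurrent exactly when det[aᵢ bᵢ cᵢ] = 0.
Here the determinant is -20.
Nonzero, so no common point exists.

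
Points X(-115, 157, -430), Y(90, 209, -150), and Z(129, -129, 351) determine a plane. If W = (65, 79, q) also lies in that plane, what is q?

-25

Coplanarity requires XY · (XZ × XW) = 0.
XY = (205, 52, 280), XZ = (244, -286, 781); the triple product is linear in q with coefficient -71318 and constant term -1782950.
Setting it to zero: q = -25.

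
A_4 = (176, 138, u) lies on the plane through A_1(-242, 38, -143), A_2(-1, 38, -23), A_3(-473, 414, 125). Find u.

Coplanarity requires A_1A_2 · (A_1A_3 × A_1A_4) = 0.
A_1A_2 = (241, 0, 120), A_1A_3 = (-231, 376, 268); the triple product is linear in u with coefficient 90616 and constant term -15132872.
Setting it to zero: u = 167.

167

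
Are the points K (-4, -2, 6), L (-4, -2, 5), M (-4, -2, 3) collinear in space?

Yes

KL = (0, 0, -1), KM = (0, 0, -3).
KL × KM = (0, 0, 0).
The cross product vanishes, so the three points are collinear.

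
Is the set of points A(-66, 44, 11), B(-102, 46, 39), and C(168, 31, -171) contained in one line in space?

Yes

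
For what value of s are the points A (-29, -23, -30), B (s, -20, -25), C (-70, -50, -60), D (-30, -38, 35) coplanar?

Normal to plane ACD: n = (-2205, 2695, 588); plane equation n·P = -15680.
Requiring n·B = -15680: (-2205)s + (-68600) = -15680.
So s = -24.

-24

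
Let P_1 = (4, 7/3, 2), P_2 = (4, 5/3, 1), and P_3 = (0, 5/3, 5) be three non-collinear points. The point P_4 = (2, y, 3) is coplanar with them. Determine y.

Coplanarity requires P_1P_2 · (P_1P_3 × P_1P_4) = 0.
P_1P_2 = (0, -2/3, -1), P_1P_3 = (-4, -2/3, 3); the triple product is linear in y with coefficient 4 and constant term -20/3.
Setting it to zero: y = 5/3.

5/3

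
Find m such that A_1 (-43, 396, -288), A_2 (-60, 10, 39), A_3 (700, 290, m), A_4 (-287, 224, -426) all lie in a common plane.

The points are coplanar iff A_1A_2 · (A_1A_3 × A_1A_4) = 0.
Expanding, this is linear in m: (91260)m + (-63790740) = 0.
So m = 699.

699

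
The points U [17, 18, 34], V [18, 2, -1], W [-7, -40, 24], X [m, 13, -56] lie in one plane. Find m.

36

The points are coplanar iff UV · (UW × UX) = 0.
Expanding, this is linear in m: (-1870)m + (67320) = 0.
So m = 36.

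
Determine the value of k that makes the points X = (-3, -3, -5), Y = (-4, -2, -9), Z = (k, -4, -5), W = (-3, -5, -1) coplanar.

-4

The points are coplanar iff XY · (XZ × XW) = 0.
Expanding, this is linear in k: (4)k + (16) = 0.
So k = -4.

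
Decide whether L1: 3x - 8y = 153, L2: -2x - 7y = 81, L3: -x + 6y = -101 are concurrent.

Intersecting L1 and L2: solving the 2×2 system gives (x, y) = (423/37, -549/37).
Substitute into L3: (-1)(423/37) + (6)(-549/37) = -3717/37.
But L3 requires -101 ≠ -3717/37, so the three lines have no common point.

No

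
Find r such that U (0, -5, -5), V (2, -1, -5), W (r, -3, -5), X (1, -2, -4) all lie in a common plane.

1

Normal to plane UVX: n = (4, -2, 2); plane equation n·P = 0.
Requiring n·W = 0: (4)r + (-4) = 0.
So r = 1.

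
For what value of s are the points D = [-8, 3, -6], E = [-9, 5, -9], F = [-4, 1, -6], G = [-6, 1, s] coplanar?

Normal to plane DEF: n = (-6, -12, -6); plane equation n·P = 48.
Requiring n·G = 48: (-6)s + (24) = 48.
So s = -4.

-4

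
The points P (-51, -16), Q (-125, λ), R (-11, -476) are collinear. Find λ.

The three points are collinear iff det[PQ; PR] = 0.
This determinant is linear in λ: (-40)λ + (33400) = 0, so λ = 835.

835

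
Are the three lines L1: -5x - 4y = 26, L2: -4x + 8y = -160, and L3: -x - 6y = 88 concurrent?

No

Lines aᵢx + bᵢy = cᵢ with pairwise distinct directions are concurrent exactly when det[aᵢ bᵢ cᵢ] = 0.
Here the determinant is 64.
Nonzero, so no common point exists.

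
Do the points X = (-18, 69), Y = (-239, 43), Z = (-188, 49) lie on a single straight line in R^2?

Yes

XY = (-221, -26), XZ = (-170, -20).
det[XY; XZ] = (-221)(-20) − (-26)(-170) = 0.
The determinant is zero, so the points are collinear.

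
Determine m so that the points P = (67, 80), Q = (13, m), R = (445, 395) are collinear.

35

The three points are collinear iff det[PQ; PR] = 0.
This determinant is linear in m: (-378)m + (13230) = 0, so m = 35.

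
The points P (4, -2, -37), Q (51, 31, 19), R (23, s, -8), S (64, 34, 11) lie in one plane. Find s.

The points are coplanar iff PQ · (PR × PS) = 0.
Expanding, this is linear in s: (-1104)s + (14352) = 0.
So s = 13.

13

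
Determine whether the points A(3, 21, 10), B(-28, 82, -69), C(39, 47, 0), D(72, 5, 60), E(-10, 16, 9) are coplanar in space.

Yes

The plane through A, B, C has normal n = AB × AC = (1444, -3154, -3002) and equation n·P = -91922.
Checking the remaining points: n·D = -91922, n·E = -91922.
All equal -91922, so all 5 points lie in one plane.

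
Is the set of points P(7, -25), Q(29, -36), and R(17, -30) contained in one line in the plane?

PQ = (22, -11), PR = (10, -5).
det[PQ; PR] = (22)(-5) − (-11)(10) = 0.
The determinant is zero, so the points are collinear.

Yes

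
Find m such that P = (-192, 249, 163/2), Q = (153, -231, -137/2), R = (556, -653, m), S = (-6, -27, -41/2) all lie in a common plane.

-147/2

Normal to plane PQS: n = (7560, 7290, -5940); plane equation n·X = -120420.
Requiring n·R = -120420: (-5940)m + (-557010) = -120420.
So m = -147/2.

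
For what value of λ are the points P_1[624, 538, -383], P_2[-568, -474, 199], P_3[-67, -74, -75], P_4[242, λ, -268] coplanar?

Normal to plane P_1P_2P_3: n = (44488, -35026, 30212); plane equation n·P = -2654672.
Requiring n·P_4 = -2654672: (-35026)λ + (2669280) = -2654672.
So λ = 152.

152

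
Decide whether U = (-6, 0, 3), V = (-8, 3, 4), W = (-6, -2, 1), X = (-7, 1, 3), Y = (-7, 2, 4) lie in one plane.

The plane through U, V, W has normal n = UV × UW = (-4, -4, 4) and equation n·P = 36.
Checking the remaining points: n·X = 36, n·Y = 36.
All equal 36, so all 5 points lie in one plane.

Yes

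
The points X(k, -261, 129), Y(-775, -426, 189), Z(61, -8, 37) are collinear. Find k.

-445

Collinearity requires XY × XZ = 0; each component is linear in k.
The y-component gives (-152)k + (-67640) = 0, so k = -445.
The remaining components then also vanish.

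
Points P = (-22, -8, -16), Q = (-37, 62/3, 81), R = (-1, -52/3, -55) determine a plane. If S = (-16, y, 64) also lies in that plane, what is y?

55/3

A normal to the plane is n = PQ × PR = (-638/3, 1452, -462).
S lies in the plane iff n · PS = 0.
This gives (1452)y + (-26620) = 0, so y = 55/3.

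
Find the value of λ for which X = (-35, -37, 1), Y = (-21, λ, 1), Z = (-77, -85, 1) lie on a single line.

-21

Collinearity requires XY × XZ = 0; each component is linear in λ.
The z-component gives (42)λ + (882) = 0, so λ = -21.
The remaining components then also vanish.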